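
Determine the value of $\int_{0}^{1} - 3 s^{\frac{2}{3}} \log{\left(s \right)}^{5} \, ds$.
$\frac{52488}{3125}$

Start from the elementary integral
$$J(a) = \int_{0}^{1} - 3 s^{a} \, ds = - \frac{3}{a + 1}.$$

Differentiating under the integral sign brings down a factor of $\ln s$:
$$\frac{dJ}{da} = \int_{0}^{1} - 3 s^{a} \log{\left(s \right)} \, ds = \frac{3}{\left(a + 1\right)^{2}}.$$

Repeating $5$ times in total — each differentiation brings down another $\ln s$ — gives
$$\frac{d^{5}J}{da^{5}} = \int_{0}^{1} - 3 s^{a} \log{\left(s \right)}^{5} \, ds = \frac{360}{\left(a + 1\right)^{6}},$$
and the integrand here is exactly the target integrand, so $I = \frac{360}{\left(a + 1\right)^{6}}$.

Setting $a = \frac{2}{3}$:
$$I = \frac{52488}{3125}.$$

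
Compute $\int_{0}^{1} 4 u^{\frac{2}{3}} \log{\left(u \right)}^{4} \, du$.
$\frac{23328}{3125}$

Start from the elementary integral
$$J(a) = \int_{0}^{1} 4 u^{a} \, du = \frac{4}{a + 1}.$$

Differentiating under the integral sign brings down a factor of $\ln u$:
$$\frac{dJ}{da} = \int_{0}^{1} 4 u^{a} \log{\left(u \right)} \, du = - \frac{4}{\left(a + 1\right)^{2}}.$$

Repeating $4$ times in total — each differentiation brings down another $\ln u$ — gives
$$\frac{d^{4}J}{da^{4}} = \int_{0}^{1} 4 u^{a} \log{\left(u \right)}^{4} \, du = \frac{96}{\left(a + 1\right)^{5}},$$
and the integrand here is exactly the target integrand, so $I = \frac{96}{\left(a + 1\right)^{5}}$.

Setting $a = \frac{2}{3}$:
$$I = \frac{23328}{3125}.$$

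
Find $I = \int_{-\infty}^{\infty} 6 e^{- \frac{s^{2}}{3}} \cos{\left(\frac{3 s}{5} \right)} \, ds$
$\frac{6 \sqrt{3} \sqrt{\pi}}{e^{\frac{27}{100}}}$

Define $I(b) = \int_{-\infty}^{\infty} 6 e^{- \frac{s^{2}}{3}} \cos{\left(b s \right)} \, ds$.

Differentiating under the integral sign,
$$I'(b) = \int_{-\infty}^{\infty} - 6 s e^{- \frac{s^{2}}{3}} \sin{\left(b s \right)} \, ds.$$

Integrate $\int_{-\infty}^{\infty} s \sin(b s)\, e^{- \frac{s^{2}}{3}}\, ds$ by parts with $u = \sin(b s)$ and $dv = s\, e^{- \frac{s^{2}}{3}}\, ds$, giving $v = - \frac{3 e^{- \frac{s^{2}}{3}}}{2}$. The boundary term vanishes and
$$\int_{-\infty}^{\infty} s \sin(b s)\, e^{- \frac{s^{2}}{3}}\, ds = \frac{3 b}{2} \int_{-\infty}^{\infty} \cos(b s)\, e^{- \frac{s^{2}}{3}}\, ds,$$
so $I'(b) = - \frac{3 b}{2}\, I(b)$.

This is a separable first-order ODE; solving with the initial condition $I(0) = \int_{-\infty}^{\infty} 6 e^{- \frac{s^{2}}{3}}\,ds = 6 \sqrt{3} \sqrt{\pi}$ gives
$$I(b) = 6 \sqrt{3} \sqrt{\pi} e^{- \frac{3 b^{2}}{4}}.$$

Setting $b = \frac{3}{5}$:
$$I = \frac{6 \sqrt{3} \sqrt{\pi}}{e^{\frac{27}{100}}}.$$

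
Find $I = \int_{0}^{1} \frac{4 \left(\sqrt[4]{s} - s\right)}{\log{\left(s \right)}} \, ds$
$- \log{\left(\frac{4096}{625} \right)}$

Consider the one-parameter family: let $I(a) = \int_{0}^{1} \frac{4 \left(\sqrt[4]{s} - s^{a}\right)}{\log{\left(s \right)}} \, ds$.

Since $\dfrac{\partial}{\partial a}\,s^{a} = s^{a} \ln s$, the $\ln s$ in the denominator cancels and
$$\frac{dI}{da} = \int_{0}^{1} -4 s^{a} \, ds = -4 \left[\frac{s^{a+1}}{a+1}\right]_0^1 = - \frac{4}{a + 1}.$$

Integrating with respect to $a$ gives $I(a) = - \log{\left(\frac{256 \left(a + 1\right)^{4}}{625} \right)} + C$.

At $a = \frac{1}{4}$ the integrand is identically $0$, so $I(\frac{1}{4}) = 0$. The closed form gives $0$, hence $C = 0$.

Setting $a = 1$:
$$I = - \log{\left(\frac{4096}{625} \right)}.$$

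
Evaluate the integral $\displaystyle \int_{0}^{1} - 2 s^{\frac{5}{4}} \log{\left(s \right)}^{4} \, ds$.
$- \frac{16384}{19683}$

Begin with the known integral
$$J(a) = \int_{0}^{1} - 2 s^{a} \, ds = - \frac{2}{a + 1}.$$

Differentiating under the integral sign brings down a factor of $\ln s$:
$$\frac{dJ}{da} = \int_{0}^{1} - 2 s^{a} \log{\left(s \right)} \, ds = \frac{2}{\left(a + 1\right)^{2}}.$$

Repeating $4$ times in total — each differentiation brings down another $\ln s$ — gives
$$\frac{d^{4}J}{da^{4}} = \int_{0}^{1} - 2 s^{a} \log{\left(s \right)}^{4} \, ds = - \frac{48}{\left(a + 1\right)^{5}},$$
and the integrand here is exactly the target integrand, so $I = - \frac{48}{\left(a + 1\right)^{5}}$.

Setting $a = \frac{5}{4}$:
$$I = - \frac{16384}{19683}.$$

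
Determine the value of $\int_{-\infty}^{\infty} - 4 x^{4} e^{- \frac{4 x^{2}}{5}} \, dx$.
$- \frac{75 \sqrt{5} \sqrt{\pi}}{32}$

Start from the elementary integral
$$J(a) = \int_{-\infty}^{\infty} - 4 e^{- a x^{2}} \, dx = - \frac{4 \sqrt{\pi}}{\sqrt{a}}.$$

Differentiating under the integral sign brings down a factor of $(-x^2)$:
$$\frac{dJ}{da} = \int_{-\infty}^{\infty} 4 x^{2} e^{- a x^{2}} \, dx = \frac{2 \sqrt{\pi}}{a^{\frac{3}{2}}}.$$

Repeating twice in total — each differentiation brings down another $(-x^2)$ — gives
$$\frac{d^{2}J}{da^{2}} = \int_{-\infty}^{\infty} - 4 x^{4} e^{- a x^{2}} \, dx = - \frac{3 \sqrt{\pi}}{a^{\frac{5}{2}}},$$
and the integrand here is exactly the target integrand, so $I = - \frac{3 \sqrt{\pi}}{a^{\frac{5}{2}}}$.

Setting $a = \frac{4}{5}$:
$$I = - \frac{75 \sqrt{5} \sqrt{\pi}}{32}.$$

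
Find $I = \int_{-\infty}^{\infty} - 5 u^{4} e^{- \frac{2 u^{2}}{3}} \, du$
$- \frac{135 \sqrt{6} \sqrt{\pi}}{32}$

Begin with the known integral
$$J(a) = \int_{-\infty}^{\infty} - 5 e^{- a u^{2}} \, du = - \frac{5 \sqrt{\pi}}{\sqrt{a}}.$$

Differentiating under the integral sign brings down a factor of $(-u^2)$:
$$\frac{dJ}{da} = \int_{-\infty}^{\infty} 5 u^{2} e^{- a u^{2}} \, du = \frac{5 \sqrt{\pi}}{2 a^{\frac{3}{2}}}.$$

Repeating twice in total — each differentiation brings down another $(-u^2)$ — gives
$$\frac{d^{2}J}{da^{2}} = \int_{-\infty}^{\infty} - 5 u^{4} e^{- a u^{2}} \, du = - \frac{15 \sqrt{\pi}}{4 a^{\frac{5}{2}}},$$
and the integrand here is exactly the target integrand, so $I = - \frac{15 \sqrt{\pi}}{4 a^{\frac{5}{2}}}$.

Setting $a = \frac{2}{3}$:
$$I = - \frac{135 \sqrt{6} \sqrt{\pi}}{32}.$$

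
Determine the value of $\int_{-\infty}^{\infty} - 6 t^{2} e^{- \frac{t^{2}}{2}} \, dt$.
$- 6 \sqrt{2} \sqrt{\pi}$

Begin with the known integral
$$J(a) = \int_{-\infty}^{\infty} - 6 e^{- a t^{2}} \, dt = - \frac{6 \sqrt{\pi}}{\sqrt{a}}.$$

Differentiating under the integral sign brings down a factor of $(-t^2)$:
$$\frac{dJ}{da} = \int_{-\infty}^{\infty} 6 t^{2} e^{- a t^{2}} \, dt = \frac{3 \sqrt{\pi}}{a^{\frac{3}{2}}}.$$

The integral on the left is $-I$, so $I = - \frac{3 \sqrt{\pi}}{a^{\frac{3}{2}}}$.

Setting $a = \frac{1}{2}$:
$$I = - 6 \sqrt{2} \sqrt{\pi}.$$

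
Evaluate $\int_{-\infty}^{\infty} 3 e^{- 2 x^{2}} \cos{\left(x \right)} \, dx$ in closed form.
$\frac{3 \sqrt{2} \sqrt{\pi}}{2 e^{\frac{1}{8}}}$

Treat the cosine frequency as a parameter and define $I(b) = \int_{-\infty}^{\infty} 3 e^{- 2 x^{2}} \cos{\left(b x \right)} \, dx$.

Differentiating under the integral sign,
$$I'(b) = \int_{-\infty}^{\infty} - 3 x e^{- 2 x^{2}} \sin{\left(b x \right)} \, dx.$$

Integrate $\int_{-\infty}^{\infty} x \sin(b x)\, e^{- 2 x^{2}}\, dx$ by parts with $u = \sin(b x)$ and $dv = x\, e^{- 2 x^{2}}\, dx$, giving $v = - \frac{e^{- 2 x^{2}}}{4}$. The boundary term vanishes and
$$\int_{-\infty}^{\infty} x \sin(b x)\, e^{- 2 x^{2}}\, dx = \frac{b}{4} \int_{-\infty}^{\infty} \cos(b x)\, e^{- 2 x^{2}}\, dx,$$
so $I'(b) = - \frac{b}{4}\, I(b)$.

This is a separable first-order ODE; solving with the initial condition $I(0) = \int_{-\infty}^{\infty} 3 e^{- 2 x^{2}}\,dx = \frac{3 \sqrt{2} \sqrt{\pi}}{2}$ gives
$$I(b) = \frac{3 \sqrt{2} \sqrt{\pi} e^{- \frac{b^{2}}{8}}}{2}.$$

Setting $b = 1$:
$$I = \frac{3 \sqrt{2} \sqrt{\pi}}{2 e^{\frac{1}{8}}}.$$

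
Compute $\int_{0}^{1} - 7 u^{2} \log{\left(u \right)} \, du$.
$\frac{7}{9}$

Consider the simpler parametrised integral
$$J(a) = \int_{0}^{1} - 7 u^{a} \, du = - \frac{7}{a + 1}.$$

Differentiating under the integral sign brings down a factor of $\ln u$:
$$\frac{dJ}{da} = \int_{0}^{1} - 7 u^{a} \log{\left(u \right)} \, du = \frac{7}{\left(a + 1\right)^{2}}.$$

The integral on the left is $I$, so $I = \frac{7}{\left(a + 1\right)^{2}}$.

Setting $a = 2$:
$$I = \frac{7}{9}.$$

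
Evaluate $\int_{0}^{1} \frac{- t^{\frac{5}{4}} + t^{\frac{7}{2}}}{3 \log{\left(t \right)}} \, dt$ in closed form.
$\frac{\log{\left(2 \right)}}{3}$

Introduce a parameter $a$ in the exponent: let $I(a) = \int_{0}^{1} \frac{t^{\frac{7}{2}} - t^{a}}{3 \log{\left(t \right)}} \, dt$.

Since $\dfrac{\partial}{\partial a}\,t^{a} = t^{a} \ln t$, the $\ln t$ in the denominator cancels and
$$\frac{dI}{da} = \int_{0}^{1} - \frac{1}{3} t^{a} \, dt = - \frac{1}{3} \left[\frac{t^{a+1}}{a+1}\right]_0^1 = - \frac{1}{3 a + 3}.$$

Integrating with respect to $a$ gives $I(a) = - \frac{\log{\left(a + 1 \right)}}{3} - \frac{\log{\left(6 \right)}}{3} + \log{\left(3 \right)} + C$.

At $a = \frac{7}{2}$ the integrand is identically $0$, so $I(\frac{7}{2}) = 0$. The closed form gives $0$, hence $C = 0$.

Setting $a = \frac{5}{4}$:
$$I = \frac{\log{\left(2 \right)}}{3}.$$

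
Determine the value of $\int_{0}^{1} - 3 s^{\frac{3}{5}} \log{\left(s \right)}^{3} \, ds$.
$\frac{5625}{2048}$

Begin with the known integral
$$J(a) = \int_{0}^{1} - 3 s^{a} \, ds = - \frac{3}{a + 1}.$$

Differentiating under the integral sign brings down a factor of $\ln s$:
$$\frac{dJ}{da} = \int_{0}^{1} - 3 s^{a} \log{\left(s \right)} \, ds = \frac{3}{\left(a + 1\right)^{2}}.$$

Repeating $3$ times in total — each differentiation brings down another $\ln s$ — gives
$$\frac{d^{3}J}{da^{3}} = \int_{0}^{1} - 3 s^{a} \log{\left(s \right)}^{3} \, ds = \frac{18}{\left(a + 1\right)^{4}},$$
and the integrand here is exactly the target integrand, so $I = \frac{18}{\left(a + 1\right)^{4}}$.

Setting $a = \frac{3}{5}$:
$$I = \frac{5625}{2048}.$$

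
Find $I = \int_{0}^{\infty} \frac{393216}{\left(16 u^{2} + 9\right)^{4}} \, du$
$\frac{5120 \pi}{729}$

Begin with the known result
$$J(a) = \int_{0}^{\infty} \frac{6}{a^{2} + u^{2}} \, du = \frac{3 \pi}{a}.$$

Differentiating under the integral sign with respect to $a$,
$$\frac{dJ}{da} = \int_{0}^{\infty} - \frac{12 a}{\left(a^{2} + u^{2}\right)^{2}} \, du = - \frac{3 \pi}{a^{2}},$$
so $\int_{0}^{\infty} \frac{6}{\left(a^{2} + u^{2}\right)^{2}} \, du = \frac{3 \pi}{2 a^{3}}$.

Repeating — each differentiation of $1/(u^2+a^2)^j$ produces $-2ja/(u^2+a^2)^{j+1}$ — and dividing through by $-2ja$ at each step yields, after $3$ differentiations in total,
$$\int_{0}^{\infty} \frac{6}{\left(a^{2} + u^{2}\right)^{4}} \, du = \frac{15 \pi}{16 a^{7}}.$$

Setting $a = \frac{3}{4}$:
$$I = \frac{5120 \pi}{729}.$$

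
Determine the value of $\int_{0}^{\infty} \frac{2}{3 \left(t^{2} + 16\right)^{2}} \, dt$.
$\frac{\pi}{384}$

Start from the standard arctangent integral
$$J(a) = \int_{0}^{\infty} \frac{2}{3 \left(a^{2} + t^{2}\right)} \, dt = \frac{\pi}{3 a}.$$

Differentiating under the integral sign with respect to $a$,
$$\frac{dJ}{da} = \int_{0}^{\infty} - \frac{4 a}{3 \left(a^{2} + t^{2}\right)^{2}} \, dt = - \frac{\pi}{3 a^{2}},$$
so $\int_{0}^{\infty} \frac{2}{3 \left(a^{2} + t^{2}\right)^{2}} \, dt = \frac{\pi}{6 a^{3}}$.

Setting $a = 4$:
$$I = \frac{\pi}{384}.$$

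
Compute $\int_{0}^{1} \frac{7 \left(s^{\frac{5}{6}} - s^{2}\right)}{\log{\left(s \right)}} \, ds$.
$\log{\left(\frac{19487171}{612220032} \right)}$

Consider the one-parameter family: let $I(a) = \int_{0}^{1} \frac{7 \left(- s^{2} + s^{a}\right)}{\log{\left(s \right)}} \, ds$.

Since $\dfrac{\partial}{\partial a}\,s^{a} = s^{a} \ln s$, the $\ln s$ in the denominator cancels and
$$\frac{dI}{da} = \int_{0}^{1} 7 s^{a} \, ds = 7 \left[\frac{s^{a+1}}{a+1}\right]_0^1 = \frac{7}{a + 1}.$$

Integrating with respect to $a$ gives $I(a) = \log{\left(\frac{\left(a + 1\right)^{7}}{2187} \right)} + C$.

At $a = 2$ the integrand is identically $0$, so $I(2) = 0$. The closed form gives $0$, hence $C = 0$.

Setting $a = \frac{5}{6}$:
$$I = \log{\left(\frac{19487171}{612220032} \right)}.$$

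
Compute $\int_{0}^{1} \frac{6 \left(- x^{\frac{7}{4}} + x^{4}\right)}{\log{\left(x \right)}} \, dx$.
$\log{\left(\frac{64000000}{1771561} \right)}$

Replace the exponent $\frac{7}{4}$ by a parameter $a$: let $I(a) = \int_{0}^{1} \frac{6 \left(x^{4} - x^{a}\right)}{\log{\left(x \right)}} \, dx$.

Since $\dfrac{\partial}{\partial a}\,x^{a} = x^{a} \ln x$, the $\ln x$ in the denominator cancels and
$$\frac{dI}{da} = \int_{0}^{1} -6 x^{a} \, dx = -6 \left[\frac{x^{a+1}}{a+1}\right]_0^1 = - \frac{6}{a + 1}.$$

Integrating with respect to $a$ gives $I(a) = \log{\left(\frac{15625}{\left(a + 1\right)^{6}} \right)} + C$.

At $a = 4$ the integrand is identically $0$, so $I(4) = 0$. The closed form gives $0$, hence $C = 0$.

Setting $a = \frac{7}{4}$:
$$I = \log{\left(\frac{64000000}{1771561} \right)}.$$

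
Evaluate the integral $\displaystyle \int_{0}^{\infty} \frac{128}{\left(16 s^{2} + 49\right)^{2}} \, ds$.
$\frac{8 \pi}{343}$

Begin with the known result
$$J(a) = \int_{0}^{\infty} \frac{1}{2 \left(a^{2} + s^{2}\right)} \, ds = \frac{\pi}{4 a}.$$

Differentiating under the integral sign with respect to $a$,
$$\frac{dJ}{da} = \int_{0}^{\infty} - \frac{a}{\left(a^{2} + s^{2}\right)^{2}} \, ds = - \frac{\pi}{4 a^{2}},$$
so $\int_{0}^{\infty} \frac{1}{2 \left(a^{2} + s^{2}\right)^{2}} \, ds = \frac{\pi}{8 a^{3}}$.

Setting $a = \frac{7}{4}$:
$$I = \frac{8 \pi}{343}.$$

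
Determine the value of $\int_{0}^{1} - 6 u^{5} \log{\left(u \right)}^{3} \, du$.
$\frac{1}{36}$

Begin with the known integral
$$J(a) = \int_{0}^{1} - 6 u^{a} \, du = - \frac{6}{a + 1}.$$

Differentiating under the integral sign brings down a factor of $\ln u$:
$$\frac{dJ}{da} = \int_{0}^{1} - 6 u^{a} \log{\left(u \right)} \, du = \frac{6}{\left(a + 1\right)^{2}}.$$

Repeating $3$ times in total — each differentiation brings down another $\ln u$ — gives
$$\frac{d^{3}J}{da^{3}} = \int_{0}^{1} - 6 u^{a} \log{\left(u \right)}^{3} \, du = \frac{36}{\left(a + 1\right)^{4}},$$
and the integrand here is exactly the target integrand, so $I = \frac{36}{\left(a + 1\right)^{4}}$.

Setting $a = 5$:
$$I = \frac{1}{36}.$$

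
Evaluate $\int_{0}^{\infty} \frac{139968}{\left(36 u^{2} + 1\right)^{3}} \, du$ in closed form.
$4374 \pi$

Start from the standard arctangent integral
$$J(a) = \int_{0}^{\infty} \frac{3}{a^{2} + u^{2}} \, du = \frac{3 \pi}{2 a}.$$

Differentiating under the integral sign with respect to $a$,
$$\frac{dJ}{da} = \int_{0}^{\infty} - \frac{6 a}{\left(a^{2} + u^{2}\right)^{2}} \, du = - \frac{3 \pi}{2 a^{2}},$$
so $\int_{0}^{\infty} \frac{3}{\left(a^{2} + u^{2}\right)^{2}} \, du = \frac{3 \pi}{4 a^{3}}$.

Repeating — each differentiation of $1/(u^2+a^2)^j$ produces $-2ja/(u^2+a^2)^{j+1}$ — and dividing through by $-2ja$ at each step yields, after $2$ differentiations in total,
$$\int_{0}^{\infty} \frac{3}{\left(a^{2} + u^{2}\right)^{3}} \, du = \frac{9 \pi}{16 a^{5}}.$$

Setting $a = \frac{1}{6}$:
$$I = 4374 \pi.$$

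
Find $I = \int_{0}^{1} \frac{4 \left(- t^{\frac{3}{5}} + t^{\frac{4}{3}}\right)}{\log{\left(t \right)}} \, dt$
$- \log{\left(\frac{331776}{1500625} \right)}$

Consider the one-parameter family: let $I(a) = \int_{0}^{1} \frac{4 \left(t^{\frac{4}{3}} - t^{a}\right)}{\log{\left(t \right)}} \, dt$.

Since $\dfrac{\partial}{\partial a}\,t^{a} = t^{a} \ln t$, the $\ln t$ in the denominator cancels and
$$\frac{dI}{da} = \int_{0}^{1} -4 t^{a} \, dt = -4 \left[\frac{t^{a+1}}{a+1}\right]_0^1 = - \frac{4}{a + 1}.$$

Integrating with respect to $a$ gives $I(a) = - \log{\left(\frac{81 \left(a + 1\right)^{4}}{2401} \right)} + C$.

At $a = \frac{4}{3}$ the integrand is identically $0$, so $I(\frac{4}{3}) = 0$. The closed form gives $0$, hence $C = 0$.

Setting $a = \frac{3}{5}$:
$$I = - \log{\left(\frac{331776}{1500625} \right)}.$$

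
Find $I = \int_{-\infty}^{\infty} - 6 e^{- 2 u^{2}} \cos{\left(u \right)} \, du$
$- \frac{3 \sqrt{2} \sqrt{\pi}}{e^{\frac{1}{8}}}$

Let $b$ denote the cosine frequency and define $I(b) = \int_{-\infty}^{\infty} - 6 e^{- 2 u^{2}} \cos{\left(b u \right)} \, du$.

Differentiating under the integral sign,
$$I'(b) = \int_{-\infty}^{\infty} 6 u e^{- 2 u^{2}} \sin{\left(b u \right)} \, du.$$

Integrate $\int_{-\infty}^{\infty} u \sin(b u)\, e^{- 2 u^{2}}\, du$ by parts with $w = \sin(b u)$ and $dv = u\, e^{- 2 u^{2}}\, du$, giving $v = - \frac{e^{- 2 u^{2}}}{4}$. The boundary term vanishes and
$$\int_{-\infty}^{\infty} u \sin(b u)\, e^{- 2 u^{2}}\, du = \frac{b}{4} \int_{-\infty}^{\infty} \cos(b u)\, e^{- 2 u^{2}}\, du,$$
so $I'(b) = - \frac{b}{4}\, I(b)$.

This is a separable first-order ODE; solving with the initial condition $I(0) = \int_{-\infty}^{\infty} - 6 e^{- 2 u^{2}}\,du = - 3 \sqrt{2} \sqrt{\pi}$ gives
$$I(b) = - 3 \sqrt{2} \sqrt{\pi} e^{- \frac{b^{2}}{8}}.$$

Setting $b = 1$:
$$I = - \frac{3 \sqrt{2} \sqrt{\pi}}{e^{\frac{1}{8}}}.$$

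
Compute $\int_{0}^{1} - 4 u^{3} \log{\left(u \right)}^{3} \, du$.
$\frac{3}{32}$

Consider the simpler parametrised integral
$$J(a) = \int_{0}^{1} - 4 u^{a} \, du = - \frac{4}{a + 1}.$$

Differentiating under the integral sign brings down a factor of $\ln u$:
$$\frac{dJ}{da} = \int_{0}^{1} - 4 u^{a} \log{\left(u \right)} \, du = \frac{4}{\left(a + 1\right)^{2}}.$$

Repeating $3$ times in total — each differentiation brings down another $\ln u$ — gives
$$\frac{d^{3}J}{da^{3}} = \int_{0}^{1} - 4 u^{a} \log{\left(u \right)}^{3} \, du = \frac{24}{\left(a + 1\right)^{4}},$$
and the integrand here is exactly the target integrand, so $I = \frac{24}{\left(a + 1\right)^{4}}$.

Setting $a = 3$:
$$I = \frac{3}{32}.$$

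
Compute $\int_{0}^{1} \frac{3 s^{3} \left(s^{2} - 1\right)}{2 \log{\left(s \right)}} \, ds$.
$\log{\left(\frac{3 \sqrt{6}}{4} \right)}$

Replace the exponent $5$ by a parameter $a$: let $I(a) = \int_{0}^{1} \frac{3 \left(- s^{3} + s^{a}\right)}{2 \log{\left(s \right)}} \, ds$.

Since $\dfrac{\partial}{\partial a}\,s^{a} = s^{a} \ln s$, the $\ln s$ in the denominator cancels and
$$\frac{dI}{da} = \int_{0}^{1} \frac{3}{2} s^{a} \, ds = \frac{3}{2} \left[\frac{s^{a+1}}{a+1}\right]_0^1 = \frac{3}{2 \left(a + 1\right)}.$$

Integrating with respect to $a$ gives $I(a) = \log{\left(\frac{\left(a + 1\right)^{\frac{3}{2}}}{8} \right)} + C$.

At $a = 3$ the integrand is identically $0$, so $I(3) = 0$. The closed form gives $0$, hence $C = 0$.

Setting $a = 5$:
$$I = \log{\left(\frac{3 \sqrt{6}}{4} \right)}.$$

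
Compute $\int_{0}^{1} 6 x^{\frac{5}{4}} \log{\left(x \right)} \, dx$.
$- \frac{32}{27}$

Start from the elementary integral
$$J(a) = \int_{0}^{1} 6 x^{a} \, dx = \frac{6}{a + 1}.$$

Differentiating under the integral sign brings down a factor of $\ln x$:
$$\frac{dJ}{da} = \int_{0}^{1} 6 x^{a} \log{\left(x \right)} \, dx = - \frac{6}{\left(a + 1\right)^{2}}.$$

The integral on the left is $I$, so $I = - \frac{6}{\left(a + 1\right)^{2}}$.

Setting $a = \frac{5}{4}$:
$$I = - \frac{32}{27}.$$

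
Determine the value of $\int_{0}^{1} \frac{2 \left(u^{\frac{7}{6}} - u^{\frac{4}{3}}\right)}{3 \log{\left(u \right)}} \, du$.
$\log{\left(\frac{13^{\frac{2}{3}} \sqrt[3]{14}}{14} \right)}$

Introduce a parameter $a$ in the exponent: let $I(a) = \int_{0}^{1} \frac{2 \left(u^{\frac{7}{6}} - u^{a}\right)}{3 \log{\left(u \right)}} \, du$.

Since $\dfrac{\partial}{\partial a}\,u^{a} = u^{a} \ln u$, the $\ln u$ in the denominator cancels and
$$\frac{dI}{da} = \int_{0}^{1} - \frac{2}{3} u^{a} \, du = - \frac{2}{3} \left[\frac{u^{a+1}}{a+1}\right]_0^1 = - \frac{2}{3 a + 3}.$$

Integrating with respect to $a$ gives $I(a) = - \frac{2 \log{\left(a + 1 \right)}}{3} - \frac{2 \log{\left(6 \right)}}{3} + \frac{2 \log{\left(13 \right)}}{3} + C$.

At $a = \frac{7}{6}$ the integrand is identically $0$, so $I(\frac{7}{6}) = 0$. The closed form gives $0$, hence $C = 0$.

Setting $a = \frac{4}{3}$:
$$I = \log{\left(\frac{13^{\frac{2}{3}} \sqrt[3]{14}}{14} \right)}.$$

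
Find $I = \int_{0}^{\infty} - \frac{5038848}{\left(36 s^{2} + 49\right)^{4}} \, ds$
$- \frac{131220 \pi}{823543}$

Recall the elementary integral
$$J(a) = \int_{0}^{\infty} - \frac{3}{a^{2} + s^{2}} \, ds = - \frac{3 \pi}{2 a}.$$

Differentiating under the integral sign with respect to $a$,
$$\frac{dJ}{da} = \int_{0}^{\infty} \frac{6 a}{\left(a^{2} + s^{2}\right)^{2}} \, ds = \frac{3 \pi}{2 a^{2}},$$
so $\int_{0}^{\infty} - \frac{3}{\left(a^{2} + s^{2}\right)^{2}} \, ds = - \frac{3 \pi}{4 a^{3}}$.

Repeating — each differentiation of $1/(s^2+a^2)^j$ produces $-2ja/(s^2+a^2)^{j+1}$ — and dividing through by $-2ja$ at each step yields, after $3$ differentiations in total,
$$\int_{0}^{\infty} - \frac{3}{\left(a^{2} + s^{2}\right)^{4}} \, ds = - \frac{15 \pi}{32 a^{7}}.$$

Setting $a = \frac{7}{6}$:
$$I = - \frac{131220 \pi}{823543}.$$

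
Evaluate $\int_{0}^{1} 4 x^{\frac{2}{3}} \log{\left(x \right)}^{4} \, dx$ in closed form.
$\frac{23328}{3125}$

Begin with the known integral
$$J(a) = \int_{0}^{1} 4 x^{a} \, dx = \frac{4}{a + 1}.$$

Differentiating under the integral sign brings down a factor of $\ln x$:
$$\frac{dJ}{da} = \int_{0}^{1} 4 x^{a} \log{\left(x \right)} \, dx = - \frac{4}{\left(a + 1\right)^{2}}.$$

Repeating $4$ times in total — each differentiation brings down another $\ln x$ — gives
$$\frac{d^{4}J}{da^{4}} = \int_{0}^{1} 4 x^{a} \log{\left(x \right)}^{4} \, dx = \frac{96}{\left(a + 1\right)^{5}},$$
and the integrand here is exactly the target integrand, so $I = \frac{96}{\left(a + 1\right)^{5}}$.

Setting $a = \frac{2}{3}$:
$$I = \frac{23328}{3125}.$$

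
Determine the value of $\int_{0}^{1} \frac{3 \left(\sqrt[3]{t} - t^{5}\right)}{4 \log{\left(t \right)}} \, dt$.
$\log{\left(\frac{2^{\frac{3}{4}} \sqrt{3}}{9} \right)}$

Consider the one-parameter family: let $I(a) = \int_{0}^{1} \frac{3 \left(- t^{5} + t^{a}\right)}{4 \log{\left(t \right)}} \, dt$.

Since $\dfrac{\partial}{\partial a}\,t^{a} = t^{a} \ln t$, the $\ln t$ in the denominator cancels and
$$\frac{dI}{da} = \int_{0}^{1} \frac{3}{4} t^{a} \, dt = \frac{3}{4} \left[\frac{t^{a+1}}{a+1}\right]_0^1 = \frac{3}{4 \left(a + 1\right)}.$$

Integrating with respect to $a$ gives $I(a) = \frac{3 \log{\left(a + 1 \right)}}{4} - \frac{3 \log{\left(6 \right)}}{4} + C$.

At $a = 5$ the integrand is identically $0$, so $I(5) = 0$. The closed form gives $0$, hence $C = 0$.

Setting $a = \frac{1}{3}$:
$$I = \log{\left(\frac{2^{\frac{3}{4}} \sqrt{3}}{9} \right)}.$$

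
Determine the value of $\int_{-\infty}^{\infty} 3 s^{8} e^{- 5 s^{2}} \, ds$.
$\frac{63 \sqrt{5} \sqrt{\pi}}{10000}$

Begin with the known integral
$$J(a) = \int_{-\infty}^{\infty} 3 e^{- a s^{2}} \, ds = \frac{3 \sqrt{\pi}}{\sqrt{a}}.$$

Differentiating under the integral sign brings down a factor of $(-s^2)$:
$$\frac{dJ}{da} = \int_{-\infty}^{\infty} - 3 s^{2} e^{- a s^{2}} \, ds = - \frac{3 \sqrt{\pi}}{2 a^{\frac{3}{2}}}.$$

Repeating $4$ times in total — each differentiation brings down another $(-s^2)$ — gives
$$\frac{d^{4}J}{da^{4}} = \int_{-\infty}^{\infty} 3 s^{8} e^{- a s^{2}} \, ds = \frac{315 \sqrt{\pi}}{16 a^{\frac{9}{2}}},$$
and the integrand here is exactly the target integrand, so $I = \frac{315 \sqrt{\pi}}{16 a^{\frac{9}{2}}}$.

Setting $a = 5$:
$$I = \frac{63 \sqrt{5} \sqrt{\pi}}{10000}.$$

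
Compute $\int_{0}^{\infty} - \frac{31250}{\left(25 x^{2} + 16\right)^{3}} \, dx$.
$- \frac{9375 \pi}{8192}$

Recall the elementary integral
$$J(a) = \int_{0}^{\infty} - \frac{2}{a^{2} + x^{2}} \, dx = - \frac{\pi}{a}.$$

Differentiating under the integral sign with respect to $a$,
$$\frac{dJ}{da} = \int_{0}^{\infty} \frac{4 a}{\left(a^{2} + x^{2}\right)^{2}} \, dx = \frac{\pi}{a^{2}},$$
so $\int_{0}^{\infty} - \frac{2}{\left(a^{2} + x^{2}\right)^{2}} \, dx = - \frac{\pi}{2 a^{3}}$.

Repeating — each differentiation of $1/(x^2+a^2)^j$ produces $-2ja/(x^2+a^2)^{j+1}$ — and dividing through by $-2ja$ at each step yields, after $2$ differentiations in total,
$$\int_{0}^{\infty} - \frac{2}{\left(a^{2} + x^{2}\right)^{3}} \, dx = - \frac{3 \pi}{8 a^{5}}.$$

Setting $a = \frac{4}{5}$:
$$I = - \frac{9375 \pi}{8192}.$$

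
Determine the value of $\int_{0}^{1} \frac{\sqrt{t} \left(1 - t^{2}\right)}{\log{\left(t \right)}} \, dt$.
$\log{\left(\frac{3}{7} \right)}$

Replace the exponent $\frac{1}{2}$ by a parameter $a$: let $I(a) = \int_{0}^{1} \frac{- t^{\frac{5}{2}} + t^{a}}{\log{\left(t \right)}} \, dt$.

Since $\dfrac{\partial}{\partial a}\,t^{a} = t^{a} \ln t$, the $\ln t$ in the denominator cancels and
$$\frac{dI}{da} = \int_{0}^{1} t^{a} \, dt = \left[\frac{t^{a+1}}{a+1}\right]_0^1 = \frac{1}{a + 1}.$$

Integrating with respect to $a$ gives $I(a) = \log{\left(\frac{2 a}{7} + \frac{2}{7} \right)} + C$.

At $a = \frac{5}{2}$ the integrand is identically $0$, so $I(\frac{5}{2}) = 0$. The closed form gives $0$, hence $C = 0$.

Setting $a = \frac{1}{2}$:
$$I = \log{\left(\frac{3}{7} \right)}.$$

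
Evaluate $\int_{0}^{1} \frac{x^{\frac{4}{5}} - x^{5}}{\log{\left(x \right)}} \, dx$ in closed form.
$- \log{\left(10 \right)} + \log{\left(3 \right)}$

Consider the one-parameter family: let $I(a) = \int_{0}^{1} \frac{x^{\frac{4}{5}} - x^{a}}{\log{\left(x \right)}} \, dx$.

Since $\dfrac{\partial}{\partial a}\,x^{a} = x^{a} \ln x$, the $\ln x$ in the denominator cancels and
$$\frac{dI}{da} = \int_{0}^{1} -1 x^{a} \, dx = -1 \left[\frac{x^{a+1}}{a+1}\right]_0^1 = - \frac{1}{a + 1}.$$

Integrating with respect to $a$ gives $I(a) = - \log{\left(\frac{5 a}{9} + \frac{5}{9} \right)} + C$.

At $a = \frac{4}{5}$ the integrand is identically $0$, so $I(\frac{4}{5}) = 0$. The closed form gives $0$, hence $C = 0$.

Setting $a = 5$:
$$I = - \log{\left(10 \right)} + \log{\left(3 \right)}.$$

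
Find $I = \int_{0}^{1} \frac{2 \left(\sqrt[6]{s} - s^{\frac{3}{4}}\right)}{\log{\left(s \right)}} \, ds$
$\log{\left(\frac{4}{9} \right)}$

Consider the one-parameter family: let $I(a) = \int_{0}^{1} \frac{2 \left(- s^{\frac{3}{4}} + s^{a}\right)}{\log{\left(s \right)}} \, ds$.

Since $\dfrac{\partial}{\partial a}\,s^{a} = s^{a} \ln s$, the $\ln s$ in the denominator cancels and
$$\frac{dI}{da} = \int_{0}^{1} 2 s^{a} \, ds = 2 \left[\frac{s^{a+1}}{a+1}\right]_0^1 = \frac{2}{a + 1}.$$

Integrating with respect to $a$ gives $I(a) = \log{\left(\frac{16 \left(a + 1\right)^{2}}{49} \right)} + C$.

At $a = \frac{3}{4}$ the integrand is identically $0$, so $I(\frac{3}{4}) = 0$. The closed form gives $0$, hence $C = 0$.

Setting $a = \frac{1}{6}$:
$$I = \log{\left(\frac{4}{9} \right)}.$$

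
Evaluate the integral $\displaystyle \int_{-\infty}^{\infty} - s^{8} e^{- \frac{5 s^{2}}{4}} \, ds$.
$- \frac{672 \sqrt{5} \sqrt{\pi}}{625}$

Begin with the known integral
$$J(a) = \int_{-\infty}^{\infty} - e^{- a s^{2}} \, ds = - \frac{\sqrt{\pi}}{\sqrt{a}}.$$

Differentiating under the integral sign brings down a factor of $(-s^2)$:
$$\frac{dJ}{da} = \int_{-\infty}^{\infty} s^{2} e^{- a s^{2}} \, ds = \frac{\sqrt{\pi}}{2 a^{\frac{3}{2}}}.$$

Repeating $4$ times in total — each differentiation brings down another $(-s^2)$ — gives
$$\frac{d^{4}J}{da^{4}} = \int_{-\infty}^{\infty} - s^{8} e^{- a s^{2}} \, ds = - \frac{105 \sqrt{\pi}}{16 a^{\frac{9}{2}}},$$
and the integrand here is exactly the target integrand, so $I = - \frac{105 \sqrt{\pi}}{16 a^{\frac{9}{2}}}$.

Setting $a = \frac{5}{4}$:
$$I = - \frac{672 \sqrt{5} \sqrt{\pi}}{625}.$$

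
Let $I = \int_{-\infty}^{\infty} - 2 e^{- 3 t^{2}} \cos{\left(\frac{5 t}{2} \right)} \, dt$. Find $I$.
$- \frac{2 \sqrt{3} \sqrt{\pi}}{3 e^{\frac{25}{48}}}$

Treat the cosine frequency as a parameter and define $I(b) = \int_{-\infty}^{\infty} - 2 e^{- 3 t^{2}} \cos{\left(b t \right)} \, dt$.

Differentiating under the integral sign,
$$I'(b) = \int_{-\infty}^{\infty} 2 t e^{- 3 t^{2}} \sin{\left(b t \right)} \, dt.$$

Integrate $\int_{-\infty}^{\infty} t \sin(b t)\, e^{- 3 t^{2}}\, dt$ by parts with $u = \sin(b t)$ and $dv = t\, e^{- 3 t^{2}}\, dt$, giving $v = - \frac{e^{- 3 t^{2}}}{6}$. The boundary term vanishes and
$$\int_{-\infty}^{\infty} t \sin(b t)\, e^{- 3 t^{2}}\, dt = \frac{b}{6} \int_{-\infty}^{\infty} \cos(b t)\, e^{- 3 t^{2}}\, dt,$$
so $I'(b) = - \frac{b}{6}\, I(b)$.

This is a separable first-order ODE; solving with the initial condition $I(0) = \int_{-\infty}^{\infty} - 2 e^{- 3 t^{2}}\,dt = - \frac{2 \sqrt{3} \sqrt{\pi}}{3}$ gives
$$I(b) = - \frac{2 \sqrt{3} \sqrt{\pi} e^{- \frac{b^{2}}{12}}}{3}.$$

Setting $b = \frac{5}{2}$:
$$I = - \frac{2 \sqrt{3} \sqrt{\pi}}{3 e^{\frac{25}{48}}}.$$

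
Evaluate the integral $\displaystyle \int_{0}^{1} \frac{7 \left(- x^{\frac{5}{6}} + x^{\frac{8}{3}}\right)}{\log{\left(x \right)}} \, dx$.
$\log{\left(128 \right)}$

Replace the exponent $\frac{5}{6}$ by a parameter $a$: let $I(a) = \int_{0}^{1} \frac{7 \left(x^{\frac{8}{3}} - x^{a}\right)}{\log{\left(x \right)}} \, dx$.

Since $\dfrac{\partial}{\partial a}\,x^{a} = x^{a} \ln x$, the $\ln x$ in the denominator cancels and
$$\frac{dI}{da} = \int_{0}^{1} -7 x^{a} \, dx = -7 \left[\frac{x^{a+1}}{a+1}\right]_0^1 = - \frac{7}{a + 1}.$$

Integrating with respect to $a$ gives $I(a) = - \log{\left(\frac{2187 \left(a + 1\right)^{7}}{19487171} \right)} + C$.

At $a = \frac{8}{3}$ the integrand is identically $0$, so $I(\frac{8}{3}) = 0$. The closed form gives $0$, hence $C = 0$.

Setting $a = \frac{5}{6}$:
$$I = \log{\left(128 \right)}.$$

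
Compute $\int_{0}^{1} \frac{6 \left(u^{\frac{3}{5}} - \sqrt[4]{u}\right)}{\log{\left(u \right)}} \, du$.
$- \log{\left(\frac{244140625}{1073741824} \right)}$

Consider the one-parameter family: let $I(a) = \int_{0}^{1} \frac{6 \left(u^{\frac{3}{5}} - u^{a}\right)}{\log{\left(u \right)}} \, du$.

Since $\dfrac{\partial}{\partial a}\,u^{a} = u^{a} \ln u$, the $\ln u$ in the denominator cancels and
$$\frac{dI}{da} = \int_{0}^{1} -6 u^{a} \, du = -6 \left[\frac{u^{a+1}}{a+1}\right]_0^1 = - \frac{6}{a + 1}.$$

Integrating with respect to $a$ gives $I(a) = - \log{\left(\frac{15625 \left(a + 1\right)^{6}}{262144} \right)} + C$.

At $a = \frac{3}{5}$ the integrand is identically $0$, so $I(\frac{3}{5}) = 0$. The closed form gives $0$, hence $C = 0$.

Setting $a = \frac{1}{4}$:
$$I = - \log{\left(\frac{244140625}{1073741824} \right)}.$$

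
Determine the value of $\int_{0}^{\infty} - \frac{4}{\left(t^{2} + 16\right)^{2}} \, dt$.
$- \frac{\pi}{64}$

Start from the standard arctangent integral
$$J(a) = \int_{0}^{\infty} - \frac{4}{a^{2} + t^{2}} \, dt = - \frac{2 \pi}{a}.$$

Differentiating under the integral sign with respect to $a$,
$$\frac{dJ}{da} = \int_{0}^{\infty} \frac{8 a}{\left(a^{2} + t^{2}\right)^{2}} \, dt = \frac{2 \pi}{a^{2}},$$
so $\int_{0}^{\infty} - \frac{4}{\left(a^{2} + t^{2}\right)^{2}} \, dt = - \frac{\pi}{a^{3}}$.

Setting $a = 4$:
$$I = - \frac{\pi}{64}.$$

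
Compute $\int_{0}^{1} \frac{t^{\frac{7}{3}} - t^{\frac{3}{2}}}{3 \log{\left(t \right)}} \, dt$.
$\log{\left(\frac{6^{\frac{2}{3}}}{3} \right)}$

Introduce a parameter $a$ in the exponent: let $I(a) = \int_{0}^{1} \frac{t^{\frac{7}{3}} - t^{a}}{3 \log{\left(t \right)}} \, dt$.

Since $\dfrac{\partial}{\partial a}\,t^{a} = t^{a} \ln t$, the $\ln t$ in the denominator cancels and
$$\frac{dI}{da} = \int_{0}^{1} - \frac{1}{3} t^{a} \, dt = - \frac{1}{3} \left[\frac{t^{a+1}}{a+1}\right]_0^1 = - \frac{1}{3 a + 3}.$$

Integrating with respect to $a$ gives $I(a) = - \frac{\log{\left(a + 1 \right)}}{3} - \frac{\log{\left(3 \right)}}{3} + \frac{\log{\left(10 \right)}}{3} + C$.

At $a = \frac{7}{3}$ the integrand is identically $0$, so $I(\frac{7}{3}) = 0$. The closed form gives $0$, hence $C = 0$.

Setting $a = \frac{3}{2}$:
$$I = \log{\left(\frac{6^{\frac{2}{3}}}{3} \right)}.$$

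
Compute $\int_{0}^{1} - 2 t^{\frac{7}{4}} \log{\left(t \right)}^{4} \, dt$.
$- \frac{49152}{161051}$

Start from the elementary integral
$$J(a) = \int_{0}^{1} - 2 t^{a} \, dt = - \frac{2}{a + 1}.$$

Differentiating under the integral sign brings down a factor of $\ln t$:
$$\frac{dJ}{da} = \int_{0}^{1} - 2 t^{a} \log{\left(t \right)} \, dt = \frac{2}{\left(a + 1\right)^{2}}.$$

Repeating $4$ times in total — each differentiation brings down another $\ln t$ — gives
$$\frac{d^{4}J}{da^{4}} = \int_{0}^{1} - 2 t^{a} \log{\left(t \right)}^{4} \, dt = - \frac{48}{\left(a + 1\right)^{5}},$$
and the integrand here is exactly the target integrand, so $I = - \frac{48}{\left(a + 1\right)^{5}}$.

Setting $a = \frac{7}{4}$:
$$I = - \frac{49152}{161051}.$$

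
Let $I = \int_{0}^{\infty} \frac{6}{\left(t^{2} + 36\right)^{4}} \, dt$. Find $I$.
$\frac{5 \pi}{1492992}$

Recall the elementary integral
$$J(a) = \int_{0}^{\infty} \frac{6}{a^{2} + t^{2}} \, dt = \frac{3 \pi}{a}.$$

Differentiating under the integral sign with respect to $a$,
$$\frac{dJ}{da} = \int_{0}^{\infty} - \frac{12 a}{\left(a^{2} + t^{2}\right)^{2}} \, dt = - \frac{3 \pi}{a^{2}},$$
so $\int_{0}^{\infty} \frac{6}{\left(a^{2} + t^{2}\right)^{2}} \, dt = \frac{3 \pi}{2 a^{3}}$.

Repeating — each differentiation of $1/(t^2+a^2)^j$ produces $-2ja/(t^2+a^2)^{j+1}$ — and dividing through by $-2ja$ at each step yields, after $3$ differentiations in total,
$$\int_{0}^{\infty} \frac{6}{\left(a^{2} + t^{2}\right)^{4}} \, dt = \frac{15 \pi}{16 a^{7}}.$$

Setting $a = 6$:
$$I = \frac{5 \pi}{1492992}.$$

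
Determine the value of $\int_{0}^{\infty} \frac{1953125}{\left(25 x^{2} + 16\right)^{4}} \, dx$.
$\frac{1953125 \pi}{524288}$

Recall the elementary integral
$$J(a) = \int_{0}^{\infty} \frac{5}{a^{2} + x^{2}} \, dx = \frac{5 \pi}{2 a}.$$

Differentiating under the integral sign with respect to $a$,
$$\frac{dJ}{da} = \int_{0}^{\infty} - \frac{10 a}{\left(a^{2} + x^{2}\right)^{2}} \, dx = - \frac{5 \pi}{2 a^{2}},$$
so $\int_{0}^{\infty} \frac{5}{\left(a^{2} + x^{2}\right)^{2}} \, dx = \frac{5 \pi}{4 a^{3}}$.

Repeating — each differentiation of $1/(x^2+a^2)^j$ produces $-2ja/(x^2+a^2)^{j+1}$ — and dividing through by $-2ja$ at each step yields, after $3$ differentiations in total,
$$\int_{0}^{\infty} \frac{5}{\left(a^{2} + x^{2}\right)^{4}} \, dx = \frac{25 \pi}{32 a^{7}}.$$

Setting $a = \frac{4}{5}$:
$$I = \frac{1953125 \pi}{524288}.$$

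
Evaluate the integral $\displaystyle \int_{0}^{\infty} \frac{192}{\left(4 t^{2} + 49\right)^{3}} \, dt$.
$\frac{18 \pi}{16807}$

Recall the elementary integral
$$J(a) = \int_{0}^{\infty} \frac{3}{a^{2} + t^{2}} \, dt = \frac{3 \pi}{2 a}.$$

Differentiating under the integral sign with respect to $a$,
$$\frac{dJ}{da} = \int_{0}^{\infty} - \frac{6 a}{\left(a^{2} + t^{2}\right)^{2}} \, dt = - \frac{3 \pi}{2 a^{2}},$$
so $\int_{0}^{\infty} \frac{3}{\left(a^{2} + t^{2}\right)^{2}} \, dt = \frac{3 \pi}{4 a^{3}}$.

Repeating — each differentiation of $1/(t^2+a^2)^j$ produces $-2ja/(t^2+a^2)^{j+1}$ — and dividing through by $-2ja$ at each step yields, after $2$ differentiations in total,
$$\int_{0}^{\infty} \frac{3}{\left(a^{2} + t^{2}\right)^{3}} \, dt = \frac{9 \pi}{16 a^{5}}.$$

Setting $a = \frac{7}{2}$:
$$I = \frac{18 \pi}{16807}.$$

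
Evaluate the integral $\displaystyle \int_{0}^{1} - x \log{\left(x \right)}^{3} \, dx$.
$\frac{3}{8}$

Consider the simpler parametrised integral
$$J(a) = \int_{0}^{1} - x^{a} \, dx = - \frac{1}{a + 1}.$$

Differentiating under the integral sign brings down a factor of $\ln x$:
$$\frac{dJ}{da} = \int_{0}^{1} - x^{a} \log{\left(x \right)} \, dx = \frac{1}{\left(a + 1\right)^{2}}.$$

Repeating $3$ times in total — each differentiation brings down another $\ln x$ — gives
$$\frac{d^{3}J}{da^{3}} = \int_{0}^{1} - x^{a} \log{\left(x \right)}^{3} \, dx = \frac{6}{\left(a + 1\right)^{4}},$$
and the integrand here is exactly the target integrand, so $I = \frac{6}{\left(a + 1\right)^{4}}$.

Setting $a = 1$:
$$I = \frac{3}{8}.$$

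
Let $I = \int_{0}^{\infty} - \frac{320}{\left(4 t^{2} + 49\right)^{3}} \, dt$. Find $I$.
$- \frac{30 \pi}{16807}$

Start from the standard arctangent integral
$$J(a) = \int_{0}^{\infty} - \frac{5}{a^{2} + t^{2}} \, dt = - \frac{5 \pi}{2 a}.$$

Differentiating under the integral sign with respect to $a$,
$$\frac{dJ}{da} = \int_{0}^{\infty} \frac{10 a}{\left(a^{2} + t^{2}\right)^{2}} \, dt = \frac{5 \pi}{2 a^{2}},$$
so $\int_{0}^{\infty} - \frac{5}{\left(a^{2} + t^{2}\right)^{2}} \, dt = - \frac{5 \pi}{4 a^{3}}$.

Repeating — each differentiation of $1/(t^2+a^2)^j$ produces $-2ja/(t^2+a^2)^{j+1}$ — and dividing through by $-2ja$ at each step yields, after $2$ differentiations in total,
$$\int_{0}^{\infty} - \frac{5}{\left(a^{2} + t^{2}\right)^{3}} \, dt = - \frac{15 \pi}{16 a^{5}}.$$

Setting $a = \frac{7}{2}$:
$$I = - \frac{30 \pi}{16807}.$$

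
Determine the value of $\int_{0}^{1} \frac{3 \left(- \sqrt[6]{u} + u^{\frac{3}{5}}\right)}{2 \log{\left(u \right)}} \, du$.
$\log{\left(\frac{192 \sqrt{105}}{1225} \right)}$

Replace the exponent $\frac{3}{5}$ by a parameter $a$: let $I(a) = \int_{0}^{1} \frac{3 \left(- \sqrt[6]{u} + u^{a}\right)}{2 \log{\left(u \right)}} \, du$.

Since $\dfrac{\partial}{\partial a}\,u^{a} = u^{a} \ln u$, the $\ln u$ in the denominator cancels and
$$\frac{dI}{da} = \int_{0}^{1} \frac{3}{2} u^{a} \, du = \frac{3}{2} \left[\frac{u^{a+1}}{a+1}\right]_0^1 = \frac{3}{2 \left(a + 1\right)}.$$

Integrating with respect to $a$ gives $I(a) = \log{\left(\frac{6 \sqrt{42} \left(a + 1\right)^{\frac{3}{2}}}{49} \right)} + C$.

At $a = \frac{1}{6}$ the integrand is identically $0$, so $I(\frac{1}{6}) = 0$. The closed form gives $0$, hence $C = 0$.

Setting $a = \frac{3}{5}$:
$$I = \log{\left(\frac{192 \sqrt{105}}{1225} \right)}.$$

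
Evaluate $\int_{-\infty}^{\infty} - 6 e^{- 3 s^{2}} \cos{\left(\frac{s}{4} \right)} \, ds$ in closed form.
$- \frac{2 \sqrt{3} \sqrt{\pi}}{e^{\frac{1}{192}}}$

Let $b$ denote the cosine frequency and define $I(b) = \int_{-\infty}^{\infty} - 6 e^{- 3 s^{2}} \cos{\left(b s \right)} \, ds$.

Differentiating under the integral sign,
$$I'(b) = \int_{-\infty}^{\infty} 6 s e^{- 3 s^{2}} \sin{\left(b s \right)} \, ds.$$

Integrate $\int_{-\infty}^{\infty} s \sin(b s)\, e^{- 3 s^{2}}\, ds$ by parts with $u = \sin(b s)$ and $dv = s\, e^{- 3 s^{2}}\, ds$, giving $v = - \frac{e^{- 3 s^{2}}}{6}$. The boundary term vanishes and
$$\int_{-\infty}^{\infty} s \sin(b s)\, e^{- 3 s^{2}}\, ds = \frac{b}{6} \int_{-\infty}^{\infty} \cos(b s)\, e^{- 3 s^{2}}\, ds,$$
so $I'(b) = - \frac{b}{6}\, I(b)$.

This is a separable first-order ODE; solving with the initial condition $I(0) = \int_{-\infty}^{\infty} - 6 e^{- 3 s^{2}}\,ds = - 2 \sqrt{3} \sqrt{\pi}$ gives
$$I(b) = - 2 \sqrt{3} \sqrt{\pi} e^{- \frac{b^{2}}{12}}.$$

Setting $b = \frac{1}{4}$:
$$I = - \frac{2 \sqrt{3} \sqrt{\pi}}{e^{\frac{1}{192}}}.$$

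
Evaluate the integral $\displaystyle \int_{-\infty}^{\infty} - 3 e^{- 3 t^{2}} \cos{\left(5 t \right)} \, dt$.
$- \frac{\sqrt{3} \sqrt{\pi}}{e^{\frac{25}{12}}}$

Treat the cosine frequency as a parameter and define $I(b) = \int_{-\infty}^{\infty} - 3 e^{- 3 t^{2}} \cos{\left(b t \right)} \, dt$.

Differentiating under the integral sign,
$$I'(b) = \int_{-\infty}^{\infty} 3 t e^{- 3 t^{2}} \sin{\left(b t \right)} \, dt.$$

Integrate $\int_{-\infty}^{\infty} t \sin(b t)\, e^{- 3 t^{2}}\, dt$ by parts with $u = \sin(b t)$ and $dv = t\, e^{- 3 t^{2}}\, dt$, giving $v = - \frac{e^{- 3 t^{2}}}{6}$. The boundary term vanishes and
$$\int_{-\infty}^{\infty} t \sin(b t)\, e^{- 3 t^{2}}\, dt = \frac{b}{6} \int_{-\infty}^{\infty} \cos(b t)\, e^{- 3 t^{2}}\, dt,$$
so $I'(b) = - \frac{b}{6}\, I(b)$.

This is a separable first-order ODE; solving with the initial condition $I(0) = \int_{-\infty}^{\infty} - 3 e^{- 3 t^{2}}\,dt = - \sqrt{3} \sqrt{\pi}$ gives
$$I(b) = - \sqrt{3} \sqrt{\pi} e^{- \frac{b^{2}}{12}}.$$

Setting $b = 5$:
$$I = - \frac{\sqrt{3} \sqrt{\pi}}{e^{\frac{25}{12}}}.$$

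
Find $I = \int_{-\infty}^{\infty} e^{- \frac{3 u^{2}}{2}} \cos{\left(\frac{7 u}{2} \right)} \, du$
$\frac{\sqrt{6} \sqrt{\pi}}{3 e^{\frac{49}{24}}}$

Treat the cosine frequency as a parameter and define $I(b) = \int_{-\infty}^{\infty} e^{- \frac{3 u^{2}}{2}} \cos{\left(b u \right)} \, du$.

Differentiating under the integral sign,
$$I'(b) = \int_{-\infty}^{\infty} - u e^{- \frac{3 u^{2}}{2}} \sin{\left(b u \right)} \, du.$$

Integrate $\int_{-\infty}^{\infty} u \sin(b u)\, e^{- \frac{3 u^{2}}{2}}\, du$ by parts with $w = \sin(b u)$ and $dv = u\, e^{- \frac{3 u^{2}}{2}}\, du$, giving $v = - \frac{e^{- \frac{3 u^{2}}{2}}}{3}$. The boundary term vanishes and
$$\int_{-\infty}^{\infty} u \sin(b u)\, e^{- \frac{3 u^{2}}{2}}\, du = \frac{b}{3} \int_{-\infty}^{\infty} \cos(b u)\, e^{- \frac{3 u^{2}}{2}}\, du,$$
so $I'(b) = - \frac{b}{3}\, I(b)$.

This is a separable first-order ODE; solving with the initial condition $I(0) = \int_{-\infty}^{\infty} e^{- \frac{3 u^{2}}{2}}\,du = \frac{\sqrt{6} \sqrt{\pi}}{3}$ gives
$$I(b) = \frac{\sqrt{6} \sqrt{\pi} e^{- \frac{b^{2}}{6}}}{3}.$$

Setting $b = \frac{7}{2}$:
$$I = \frac{\sqrt{6} \sqrt{\pi}}{3 e^{\frac{49}{24}}}.$$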